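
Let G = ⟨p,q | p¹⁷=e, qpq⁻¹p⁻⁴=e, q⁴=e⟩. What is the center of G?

An element z ∈ Z(G) iff z commutes with every generator.
For example e is central: e·p = p = p·e; e·q = q = q·e.
Whereas p ∉ Z(G) since p·q = pq ≠ p⁴q = q·p.
Checking each of the 68 elements this way gives Z(G) = {e}, of order 1.

Answer: {e}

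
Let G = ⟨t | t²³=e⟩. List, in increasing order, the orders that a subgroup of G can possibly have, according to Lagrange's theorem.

|G| = 23 = 23. By Lagrange's theorem the order of any subgroup divides 23; the divisors of 23 are 1, 23.

Answer: 1, 23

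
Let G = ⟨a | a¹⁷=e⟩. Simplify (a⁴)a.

Compute (a⁴) · a by multiplying left to right and reducing via the relations at each step:
  (a⁴) · a = a⁵

Answer: a⁵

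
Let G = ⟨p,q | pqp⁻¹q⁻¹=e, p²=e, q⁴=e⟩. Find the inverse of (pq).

The order of (pq) is 4 (smallest k with (pq)ᵏ = e), so (pq)⁻¹ = (pq)³ = pq³.
Check: (pq) · (pq³) → (pq) · p = q;   q · q³ = e, giving e as required.

Answer: pq³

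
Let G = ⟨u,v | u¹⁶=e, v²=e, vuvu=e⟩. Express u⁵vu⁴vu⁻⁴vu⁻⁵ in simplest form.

Multiply left to right, reducing at each step:
  (u⁵) · v = u⁵v
  (u⁵v) · u⁴ = uv
  (uv) · v = u
  u · u⁻⁴ = u¹³
  (u¹³) · v = u¹³v
  (u¹³v) · u⁻⁵ = u²v

Answer: u²v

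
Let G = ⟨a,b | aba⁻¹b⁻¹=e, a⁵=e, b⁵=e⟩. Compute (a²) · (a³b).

Compute (a²) · (a³b) by multiplying left to right and reducing via the relations at each step:
  (a²) · a³ = e
  e · b = b

Answer: b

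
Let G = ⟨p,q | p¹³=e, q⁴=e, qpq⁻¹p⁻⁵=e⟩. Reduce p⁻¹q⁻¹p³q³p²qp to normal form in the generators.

Multiply left to right, reducing at each step:
  (p¹²) · q⁻¹ = p¹²q³
  (p¹²q³) · p³ = p¹⁰q³
  (p¹⁰q³) · q³ = p¹⁰q²
  (p¹⁰q²) · p² = p⁸q²
  (p⁸q²) · q = p⁸q³
  (p⁸q³) · p = p³q³

Answer: p³q³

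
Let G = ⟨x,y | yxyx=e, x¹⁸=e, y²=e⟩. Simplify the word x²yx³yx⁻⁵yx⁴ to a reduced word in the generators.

Multiply left to right, reducing at each step:
  (x²) · y = x²y
  (x²y) · x³ = x¹⁷y
  (x¹⁷y) · y = x¹⁷
  (x¹⁷) · x⁻⁵ = x¹²
  (x¹²) · y = x¹²y
  (x¹²y) · x⁴ = x⁸y

Answer: x⁸y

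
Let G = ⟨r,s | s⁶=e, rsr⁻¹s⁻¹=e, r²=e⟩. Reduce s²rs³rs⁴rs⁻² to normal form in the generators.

Multiply left to right, reducing at each step:
  (s²) · r = rs²
  (rs²) · s³ = rs⁵
  (rs⁵) · r = s⁵
  (s⁵) · s⁴ = s³
  (s³) · r = rs³
  (rs³) · s⁻² = rs

Answer: rs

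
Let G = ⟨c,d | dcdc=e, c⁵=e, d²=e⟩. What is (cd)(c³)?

Compute (cd) · (c³) by multiplying left to right and reducing via the relations at each step:
  (cd) · c³ = c³d

Answer: c³d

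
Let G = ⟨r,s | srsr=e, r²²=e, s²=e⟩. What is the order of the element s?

Compute successive powers until reaching e:
  s¹ = s, s² = e.
The smallest positive k with sᵏ = e is 2.

Answer: 2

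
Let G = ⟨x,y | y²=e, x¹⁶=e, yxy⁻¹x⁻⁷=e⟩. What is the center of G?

An element z ∈ Z(G) iff z commutes with every generator.
For example x⁸ is central: (x⁸)·x = x⁹ = x·(x⁸); (x⁸)·y = x⁸y = y·(x⁸).
Whereas x ∉ Z(G) since x·y = xy ≠ x⁷y = y·x.
Checking each of the 32 elements this way gives Z(G) = {e, x⁸}, of order 2.

Answer: {e, x⁸}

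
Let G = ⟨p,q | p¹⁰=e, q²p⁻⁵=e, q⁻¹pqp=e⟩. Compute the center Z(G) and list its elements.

An element z ∈ Z(G) iff z commutes with every generator.
For example p⁵ is central: (p⁵)·p = p⁶ = p·(p⁵); (p⁵)·q = q⁻¹ = q·(p⁵).
Whereas p ∉ Z(G) since p·q = pq ≠ p⁴q⁻¹ = q·p.
Checking each of the 20 elements this way gives Z(G) = {e, p⁵}, of order 2.

Answer: {e, p⁵}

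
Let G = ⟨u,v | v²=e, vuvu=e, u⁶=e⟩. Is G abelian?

u·v = uv but v·u = u⁵v, so u·v ≠ v·u and G is not abelian.

Answer: No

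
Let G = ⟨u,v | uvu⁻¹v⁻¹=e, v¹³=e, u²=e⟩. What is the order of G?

Enumerate words in the generators, reducing via the relations: the distinct elements are
  {e, u, v, uv, v², v³, v⁴, v⁵, v⁶, v⁷, v⁸, v⁹, uv², uv³, uv⁴, uv⁵, uv⁶, uv⁷, uv⁸, uv⁹, v¹², v¹¹, v¹⁰, uv¹², uv¹¹, uv¹⁰}.
No further products give new elements, so |G| = 26.

Answer: 26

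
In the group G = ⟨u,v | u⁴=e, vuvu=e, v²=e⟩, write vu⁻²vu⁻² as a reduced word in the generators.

Multiply left to right, reducing at each step:
  v · u⁻² = u²v
  (u²v) · v = u²
  (u²) · u⁻² = e

Answer: e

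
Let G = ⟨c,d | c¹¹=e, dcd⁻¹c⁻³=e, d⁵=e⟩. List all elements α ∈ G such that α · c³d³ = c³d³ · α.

⟨c³d³⟩ ⊆ C_G(c³d³) since powers of c³d³ commute with c³d³; so |C_G(c³d³)| ≥ |⟨c³d³⟩| = 5.
By orbit–stabilizer, |C_G(c³d³)| = |G| / |conj. class of c³d³| = 55 / 11 = 5.
The 5 elements commuting with c³d³ are {e, c³d³, c⁷d, c⁵d⁴, c⁶d²}.

Answer: {e, c³d³, c⁷d, c⁵d⁴, c⁶d²}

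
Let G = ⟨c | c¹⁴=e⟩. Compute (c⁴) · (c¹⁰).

Compute (c⁴) · (c¹⁰) by multiplying left to right and reducing via the relations at each step:
  (c⁴) · c¹⁰ = e

Answer: e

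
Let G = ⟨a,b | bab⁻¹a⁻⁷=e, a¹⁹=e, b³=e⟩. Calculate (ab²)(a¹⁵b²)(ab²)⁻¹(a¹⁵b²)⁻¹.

[(ab²), (a¹⁵b²)] = (ab²)·(a¹⁵b²)·(ab²)⁻¹·(a¹⁵b²)⁻¹.
  (ab²) · (a¹⁵b²) = a¹⁴b
  (a¹⁴b) · (a¹²b) = a³b²
  (a³b²) · (a⁹b) = a⁷

Answer: a⁷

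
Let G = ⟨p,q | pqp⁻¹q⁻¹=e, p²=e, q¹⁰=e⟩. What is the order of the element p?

Compute successive powers until reaching e:
  p¹ = p, p² = e.
The smallest positive k with pᵏ = e is 2.

Answer: 2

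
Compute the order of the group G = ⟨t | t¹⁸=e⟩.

G is generated by a single element, so G is cyclic. The relator gives t¹⁸ = e and no smaller power is forced to be e, so the 18 powers {e, t, t², t³, t⁴, t⁵, t⁶, t⁷, t⁸, t⁹, t¹², t¹³, t¹¹, t¹⁰, t¹⁴, t¹⁵, t¹⁶, t¹⁷} are distinct. Hence |G| = 18.

Answer: 18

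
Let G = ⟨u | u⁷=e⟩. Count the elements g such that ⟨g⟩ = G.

G is cyclic of order 7. An element generates G iff its order is 7, and a cyclic group of order 7 has exactly φ(7) = 6 such elements.

Answer: 6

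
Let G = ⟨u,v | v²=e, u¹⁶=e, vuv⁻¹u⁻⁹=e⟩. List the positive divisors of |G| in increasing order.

|G| = 32 = 2⁵. By Lagrange's theorem the order of any subgroup divides 32; the divisors of 32 are 1, 2, 4, 8, 16, 32.

Answer: 1, 2, 4, 8, 16, 32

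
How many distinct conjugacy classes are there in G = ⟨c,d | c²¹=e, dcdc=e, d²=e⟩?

The conjugacy classes (representative and size) are:
  [e] (size 1), [c²⁰] (size 2), [c²] (size 2), [c³] (size 2), [c¹⁷] (size 2), [c⁵] (size 2), [c⁶] (size 2), [c⁷] (size 2), [c⁸] (size 2), [c⁹] (size 2), [c¹⁰] (size 2), [d] (size 21).
Class equation: 1 + 2 + 2 + 2 + 2 + 2 + 2 + 2 + 2 + 2 + 2 + 21 = 42 = |G|. So G has 12 conjugacy classes.

Answer: 12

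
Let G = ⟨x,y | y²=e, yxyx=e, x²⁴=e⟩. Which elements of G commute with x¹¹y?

⟨x¹¹y⟩ ⊆ C_G(x¹¹y) since powers of x¹¹y commute with x¹¹y; so |C_G(x¹¹y)| ≥ |⟨x¹¹y⟩| = 2.
By orbit–stabilizer, |C_G(x¹¹y)| = |G| / |conj. class of x¹¹y| = 48 / 12 = 4.
The 4 elements commuting with x¹¹y are {e, x¹², x²³y, x¹¹y}.

Answer: {e, x¹², x²³y, x¹¹y}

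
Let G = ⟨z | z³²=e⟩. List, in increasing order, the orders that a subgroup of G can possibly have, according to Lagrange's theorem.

|G| = 32 = 2⁵. By Lagrange's theorem the order of any subgroup divides 32; the divisors of 32 are 1, 2, 4, 8, 16, 32.

Answer: 1, 2, 4, 8, 16, 32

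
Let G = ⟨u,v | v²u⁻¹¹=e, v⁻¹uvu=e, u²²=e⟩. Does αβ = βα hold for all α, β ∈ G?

u·v = uv but v·u = u¹⁰v⁻¹, so u·v ≠ v·u and G is not abelian.

Answer: No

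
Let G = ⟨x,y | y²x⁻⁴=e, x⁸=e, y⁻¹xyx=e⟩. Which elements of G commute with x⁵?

⟨x⁵⟩ ⊆ C_G(x⁵) since powers of x⁵ commute with x⁵; so |C_G(x⁵)| ≥ |⟨x⁵⟩| = 8.
By orbit–stabilizer, |C_G(x⁵)| = |G| / |conj. class of x⁵| = 16 / 2 = 8.
The 8 elements commuting with x⁵ are {e, x, x², x³, x⁴, x⁵, x⁶, x⁷}.

Answer: {e, x, x², x³, x⁴, x⁵, x⁶, x⁷}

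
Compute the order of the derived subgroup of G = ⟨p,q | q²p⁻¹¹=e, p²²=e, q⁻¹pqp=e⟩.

G' = [G, G] is generated by all commutators. The generator-pair commutators are: [p, q] = p².
The subgroup they normally generate is {e, p², p⁴, p⁶, p⁸, p¹⁰, p¹², p¹⁴, p¹⁶, p¹⁸, p²⁰}, of order 11.
Check: |G/G'| = 44/11 = 4 is the order of the abelianisation.

Answer: 11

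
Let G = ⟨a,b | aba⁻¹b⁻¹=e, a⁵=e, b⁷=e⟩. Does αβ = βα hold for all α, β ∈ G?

Each pair of generators commutes: a·b = ab = b·a. Since the generators pairwise commute, every element of G commutes with every other, so G is abelian.

Answer: Yes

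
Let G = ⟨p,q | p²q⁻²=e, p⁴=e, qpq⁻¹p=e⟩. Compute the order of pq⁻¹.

Compute successive powers until reaching e:
  (pq⁻¹)¹ = pq⁻¹, (pq⁻¹)² = p², (pq⁻¹)³ = pq, (pq⁻¹)⁴ = e.
The smallest positive k with (pq⁻¹)ᵏ = e is 4.

Answer: 4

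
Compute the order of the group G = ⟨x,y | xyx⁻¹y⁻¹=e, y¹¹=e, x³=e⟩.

Enumerate words in the generators, reducing via the relations: the distinct elements are
  {e, x, y, xy, x², y², y³, y⁴, y⁵, y⁶, y⁷, y⁸, y⁹, xy², xy³, xy⁴, xy⁵, xy⁶, xy⁷, xy⁸, xy⁹, x²y, y¹⁰, xy¹⁰, x²y², x²y³, x²y⁴, x²y⁵, x²y⁶, x²y⁷, x²y⁸, x²y⁹, x²y¹⁰}.
No further products give new elements, so |G| = 33.

Answer: 33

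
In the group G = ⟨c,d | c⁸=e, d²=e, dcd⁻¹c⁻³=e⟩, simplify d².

Compute successive powers of d, reducing at each step:
  d²: d · d = e

Answer: e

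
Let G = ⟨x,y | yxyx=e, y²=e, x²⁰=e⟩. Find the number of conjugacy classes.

The conjugacy classes (representative and size) are:
  [e] (size 1), [x] (size 2), [x¹⁸] (size 2), [x³] (size 2), [x⁴] (size 2), [x¹⁵] (size 2), [x¹⁴] (size 2), [x⁷] (size 2), [x¹²] (size 2), [x¹¹] (size 2), [x¹⁰] (size 1), [x¹⁸y] (size 10), [x⁵y] (size 10).
Class equation: 1 + 2 + 2 + 2 + 2 + 2 + 2 + 2 + 2 + 2 + 1 + 10 + 10 = 40 = |G|. So G has 13 conjugacy classes.

Answer: 13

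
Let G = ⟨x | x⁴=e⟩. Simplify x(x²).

Compute x · (x²) by multiplying left to right and reducing via the relations at each step:
  x · x² = x³

Answer: x³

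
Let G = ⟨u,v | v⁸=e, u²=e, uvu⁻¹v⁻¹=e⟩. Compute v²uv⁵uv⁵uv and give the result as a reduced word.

Multiply left to right, reducing at each step:
  (v²) · u = uv²
  (uv²) · v⁵ = uv⁷
  (uv⁷) · u = v⁷
  (v⁷) · v⁵ = v⁴
  (v⁴) · u = uv⁴
  (uv⁴) · v = uv⁵

Answer: uv⁵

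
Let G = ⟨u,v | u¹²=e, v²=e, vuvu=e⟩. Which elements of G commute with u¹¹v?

⟨u¹¹v⟩ ⊆ C_G(u¹¹v) since powers of u¹¹v commute with u¹¹v; so |C_G(u¹¹v)| ≥ |⟨u¹¹v⟩| = 2.
By orbit–stabilizer, |C_G(u¹¹v)| = |G| / |conj. class of u¹¹v| = 24 / 6 = 4.
The 4 elements commuting with u¹¹v are {e, u⁶, u¹¹v, u⁵v}.

Answer: {e, u⁶, u¹¹v, u⁵v}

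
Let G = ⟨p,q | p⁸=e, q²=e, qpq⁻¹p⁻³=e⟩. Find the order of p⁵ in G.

Compute successive powers until reaching e:
  (p⁵)¹ = p⁵, (p⁵)² = p², (p⁵)³ = p⁷, (p⁵)⁴ = p⁴, (p⁵)⁵ = p, (p⁵)⁶ = p⁶, (p⁵)⁷ = p³, (p⁵)⁸ = e.
The smallest positive k with (p⁵)ᵏ = e is 8.

Answer: 8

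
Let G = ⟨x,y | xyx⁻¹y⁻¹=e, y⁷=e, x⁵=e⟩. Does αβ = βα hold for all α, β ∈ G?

Each pair of generators commutes: x·y = xy = y·x. Since the generators pairwise commute, every element of G commutes with every other, so G is abelian.

Answer: Yes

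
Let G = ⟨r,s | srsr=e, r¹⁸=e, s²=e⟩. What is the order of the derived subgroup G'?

G' = [G, G] is generated by all commutators. The generator-pair commutators are: [r, s] = r².
The subgroup they normally generate is {e, r², r⁴, r⁶, r⁸, r¹⁰, r¹², r¹⁴, r¹⁶}, of order 9.
Check: |G/G'| = 36/9 = 4 is the order of the abelianisation.

Answer: 9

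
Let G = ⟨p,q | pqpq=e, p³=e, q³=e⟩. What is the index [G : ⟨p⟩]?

First find ord(p) by computing successive powers:
  p¹ = p, p² = p², p³ = e.
So |⟨p⟩| = ord(p) = 3. With |G| = 12, by Lagrange [G : ⟨p⟩] = 12/3 = 4.

Answer: 4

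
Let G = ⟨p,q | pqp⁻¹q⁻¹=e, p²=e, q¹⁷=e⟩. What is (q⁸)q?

Compute (q⁸) · q by multiplying left to right and reducing via the relations at each step:
  (q⁸) · q = q⁹

Answer: q⁹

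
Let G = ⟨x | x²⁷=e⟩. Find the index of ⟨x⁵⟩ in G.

First find ord(x⁵) by computing successive powers:
  (x⁵)¹ = x⁵, (x⁵)² = x¹⁰, (x⁵)³ = x¹⁵, (x⁵)⁴ = x²⁰, (x⁵)⁵ = x²⁵, (x⁵)⁶ = x³, (x⁵)⁷ = x⁸, (x⁵)⁸ = x¹³, (x⁵)⁹ = x¹⁸, (x⁵)¹⁰ = x²³, (x⁵)¹¹ = x, (x⁵)¹² = x⁶, (x⁵)¹³ = x¹¹, (x⁵)¹⁴ = x¹⁶, (x⁵)¹⁵ = x²¹, (x⁵)¹⁶ = x²⁶, (x⁵)¹⁷ = x⁴, (x⁵)¹⁸ = x⁹, (x⁵)¹⁹ = x¹⁴, (x⁵)²⁰ = x¹⁹, (x⁵)²¹ = x²⁴, (x⁵)²² = x², (x⁵)²³ = x⁷, (x⁵)²⁴ = x¹², (x⁵)²⁵ = x¹⁷, (x⁵)²⁶ = x²², (x⁵)²⁷ = e.
So |⟨x⁵⟩| = ord(x⁵) = 27. With |G| = 27, by Lagrange [G : ⟨x⁵⟩] = 27/27 = 1.

Answer: 1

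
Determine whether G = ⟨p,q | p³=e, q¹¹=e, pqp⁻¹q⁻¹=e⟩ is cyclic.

|G| = 33. The element pq has order 33 (its powers give 33 distinct elements), so ⟨pq⟩ = G and G is cyclic.

Answer: Yes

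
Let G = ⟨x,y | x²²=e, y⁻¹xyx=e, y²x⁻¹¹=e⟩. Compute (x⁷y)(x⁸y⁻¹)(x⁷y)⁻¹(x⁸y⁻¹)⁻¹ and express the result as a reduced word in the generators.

[(x⁷y), (x⁸y⁻¹)] = (x⁷y)·(x⁸y⁻¹)·(x⁷y)⁻¹·(x⁸y⁻¹)⁻¹.
  (x⁷y) · (x⁸y⁻¹) = x²¹
  (x²¹) · (x⁷y⁻¹) = x⁶y⁻¹
  (x⁶y⁻¹) · (x⁸y) = x²⁰

Answer: x²⁰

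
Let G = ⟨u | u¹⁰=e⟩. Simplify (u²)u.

Compute (u²) · u by multiplying left to right and reducing via the relations at each step:
  (u²) · u = u³

Answer: u³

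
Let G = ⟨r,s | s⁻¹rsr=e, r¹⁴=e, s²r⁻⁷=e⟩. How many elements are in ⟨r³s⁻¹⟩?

|⟨r³s⁻¹⟩| equals the order of r³s⁻¹. Compute successive powers until reaching e:
  (r³s⁻¹)¹ = r³s⁻¹, (r³s⁻¹)² = r⁷, (r³s⁻¹)³ = r³s, (r³s⁻¹)⁴ = e.
The smallest positive k with (r³s⁻¹)ᵏ = e is 4, so |⟨r³s⁻¹⟩| = 4.

Answer: 4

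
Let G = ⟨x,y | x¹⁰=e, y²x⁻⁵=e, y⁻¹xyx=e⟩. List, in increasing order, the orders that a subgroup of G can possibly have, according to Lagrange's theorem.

|G| = 20 = 2² · 5. By Lagrange's theorem the order of any subgroup divides 20; the divisors of 20 are 1, 2, 4, 5, 10, 20.

Answer: 1, 2, 4, 5, 10, 20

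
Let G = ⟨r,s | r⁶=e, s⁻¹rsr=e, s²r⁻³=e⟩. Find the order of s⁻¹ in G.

Compute successive powers until reaching e:
  (s⁻¹)¹ = s⁻¹, (s⁻¹)² = r³, (s⁻¹)³ = s, (s⁻¹)⁴ = e.
The smallest positive k with (s⁻¹)ᵏ = e is 4.

Answer: 4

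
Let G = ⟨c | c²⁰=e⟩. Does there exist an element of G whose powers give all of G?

|G| = 20. The element c has order 20 (its powers give 20 distinct elements), so ⟨c⟩ = G and G is cyclic.

Answer: Yes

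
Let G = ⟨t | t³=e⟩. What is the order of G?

G is generated by a single element, so G is cyclic. The relator gives t³ = e and no smaller power is forced to be e, so the 3 powers {e, t, t²} are distinct. Hence |G| = 3.

Answer: 3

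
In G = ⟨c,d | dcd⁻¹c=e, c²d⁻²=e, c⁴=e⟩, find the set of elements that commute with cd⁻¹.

⟨cd⁻¹⟩ ⊆ C_G(cd⁻¹) since powers of cd⁻¹ commute with cd⁻¹; so |C_G(cd⁻¹)| ≥ |⟨cd⁻¹⟩| = 4.
By orbit–stabilizer, |C_G(cd⁻¹)| = |G| / |conj. class of cd⁻¹| = 8 / 2 = 4.
The 4 elements commuting with cd⁻¹ are {e, c², cd⁻¹, cd}.

Answer: {e, c², cd⁻¹, cd}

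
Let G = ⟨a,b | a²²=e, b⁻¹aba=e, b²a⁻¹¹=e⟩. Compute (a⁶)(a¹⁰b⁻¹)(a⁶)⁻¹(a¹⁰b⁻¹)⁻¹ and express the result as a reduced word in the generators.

[(a⁶), (a¹⁰b⁻¹)] = (a⁶)·(a¹⁰b⁻¹)·(a⁶)⁻¹·(a¹⁰b⁻¹)⁻¹.
  (a⁶) · (a¹⁰b⁻¹) = a⁵b
  (a⁵b) · (a¹⁶) = b⁻¹
  (b⁻¹) · (a¹⁰b) = a¹²

Answer: a¹²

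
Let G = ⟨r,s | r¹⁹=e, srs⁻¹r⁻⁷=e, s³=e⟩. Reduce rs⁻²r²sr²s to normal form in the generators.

Multiply left to right, reducing at each step:
  r · s⁻² = rs
  (rs) · r² = r¹⁵s
  (r¹⁵s) · s = r¹⁵s²
  (r¹⁵s²) · r² = r¹⁸s²
  (r¹⁸s²) · s = r¹⁸

Answer: r¹⁸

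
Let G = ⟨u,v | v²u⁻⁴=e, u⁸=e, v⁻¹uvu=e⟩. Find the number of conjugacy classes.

The conjugacy classes (representative and size) are:
  [e] (size 1), [u⁷] (size 2), [u⁶] (size 2), [u³] (size 2), [u⁴] (size 1), [u²v⁻¹] (size 4), [u³v⁻¹] (size 4).
Class equation: 1 + 2 + 2 + 2 + 1 + 4 + 4 = 16 = |G|. So G has 7 conjugacy classes.

Answer: 7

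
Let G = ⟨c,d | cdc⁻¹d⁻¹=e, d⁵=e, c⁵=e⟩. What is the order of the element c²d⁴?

Compute successive powers until reaching e:
  (c²d⁴)¹ = c²d⁴, (c²d⁴)² = c⁴d³, (c²d⁴)³ = cd², (c²d⁴)⁴ = c³d, (c²d⁴)⁵ = e.
The smallest positive k with (c²d⁴)ᵏ = e is 5.

Answer: 5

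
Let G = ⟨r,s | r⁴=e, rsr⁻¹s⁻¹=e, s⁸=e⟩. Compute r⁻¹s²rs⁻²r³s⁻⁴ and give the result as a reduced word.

Multiply left to right, reducing at each step:
  (r³) · s² = r³s²
  (r³s²) · r = s²
  (s²) · s⁻² = e
  e · r³ = r³
  (r³) · s⁻⁴ = r³s⁴

Answer: r³s⁴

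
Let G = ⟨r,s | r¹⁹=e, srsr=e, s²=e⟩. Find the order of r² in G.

Compute successive powers until reaching e:
  (r²)¹ = r², (r²)² = r⁴, (r²)³ = r⁶, (r²)⁴ = r⁸, (r²)⁵ = r¹⁰, (r²)⁶ = r¹², (r²)⁷ = r¹⁴, (r²)⁸ = r¹⁶, (r²)⁹ = r¹⁸, (r²)¹⁰ = r, (r²)¹¹ = r³, (r²)¹² = r⁵, (r²)¹³ = r⁷, (r²)¹⁴ = r⁹, (r²)¹⁵ = r¹¹, (r²)¹⁶ = r¹³, (r²)¹⁷ = r¹⁵, (r²)¹⁸ = r¹⁷, (r²)¹⁹ = e.
The smallest positive k with (r²)ᵏ = e is 19.

Answer: 19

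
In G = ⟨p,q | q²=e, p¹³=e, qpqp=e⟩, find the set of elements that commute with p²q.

⟨p²q⟩ ⊆ C_G(p²q) since powers of p²q commute with p²q; so |C_G(p²q)| ≥ |⟨p²q⟩| = 2.
By orbit–stabilizer, |C_G(p²q)| = |G| / |conj. class of p²q| = 26 / 13 = 2.
The 2 elements commuting with p²q are {e, p²q}.

Answer: {e, p²q}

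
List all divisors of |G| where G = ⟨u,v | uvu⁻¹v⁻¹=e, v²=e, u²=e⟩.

|G| = 4 = 2². By Lagrange's theorem the order of any subgroup divides 4; the divisors of 4 are 1, 2, 4.

Answer: 1, 2, 4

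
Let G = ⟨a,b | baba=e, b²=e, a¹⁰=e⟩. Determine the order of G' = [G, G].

G' = [G, G] is generated by all commutators. The generator-pair commutators are: [a, b] = a².
The subgroup they normally generate is {e, a², a⁴, a⁶, a⁸}, of order 5.
Check: |G/G'| = 20/5 = 4 is the order of the abelianisation.

Answer: 5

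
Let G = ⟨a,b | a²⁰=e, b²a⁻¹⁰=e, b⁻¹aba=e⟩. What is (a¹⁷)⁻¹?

The order of (a¹⁷) is 20 (smallest k with (a¹⁷)ᵏ = e), so (a¹⁷)⁻¹ = (a¹⁷)¹⁹ = a³.
Check: (a¹⁷) · (a³) → (a¹⁷) · a³ = e, giving e as required.

Answer: a³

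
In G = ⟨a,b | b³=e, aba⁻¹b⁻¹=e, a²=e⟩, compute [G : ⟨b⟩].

First find ord(b) by computing successive powers:
  b¹ = b, b² = b², b³ = e.
So |⟨b⟩| = ord(b) = 3. With |G| = 6, by Lagrange [G : ⟨b⟩] = 6/3 = 2.

Answer: 2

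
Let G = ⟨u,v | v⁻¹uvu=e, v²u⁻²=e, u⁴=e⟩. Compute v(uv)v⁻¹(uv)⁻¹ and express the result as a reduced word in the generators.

[v, (uv)] = v·(uv)·v⁻¹·(uv)⁻¹.
  v · (uv) = u
  u · (v⁻¹) = uv⁻¹
  (uv⁻¹) · (uv⁻¹) = u²

Answer: u²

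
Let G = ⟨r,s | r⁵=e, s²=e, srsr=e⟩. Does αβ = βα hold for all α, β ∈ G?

r·s = rs but s·r = r⁴s, so r·s ≠ s·r and G is not abelian.

Answer: No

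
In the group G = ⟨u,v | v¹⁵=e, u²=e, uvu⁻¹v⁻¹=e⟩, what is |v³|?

Compute successive powers until reaching e:
  (v³)¹ = v³, (v³)² = v⁶, (v³)³ = v⁹, (v³)⁴ = v¹², (v³)⁵ = e.
The smallest positive k with (v³)ᵏ = e is 5.

Answer: 5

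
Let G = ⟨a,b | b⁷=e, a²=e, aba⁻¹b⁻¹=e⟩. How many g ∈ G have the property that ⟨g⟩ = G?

G is cyclic of order 14. An element generates G iff its order is 14, and a cyclic group of order 14 has exactly φ(14) = 6 such elements.

Answer: 6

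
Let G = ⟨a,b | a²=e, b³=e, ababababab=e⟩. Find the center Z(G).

An element z ∈ Z(G) iff z commutes with every generator.
For example e is central: e·a = a = a·e; e·b = b = b·e.
Whereas a ∉ Z(G) since a·b = ab ≠ ba = b·a.
Checking each of the 60 elements this way gives Z(G) = {e}, of order 1.

Answer: {e}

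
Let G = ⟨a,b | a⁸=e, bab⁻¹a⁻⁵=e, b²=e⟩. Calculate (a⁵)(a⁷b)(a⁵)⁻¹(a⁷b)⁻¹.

[(a⁵), (a⁷b)] = (a⁵)·(a⁷b)·(a⁵)⁻¹·(a⁷b)⁻¹.
  (a⁵) · (a⁷b) = a⁴b
  (a⁴b) · (a³) = a³b
  (a³b) · (a⁵b) = a⁴

Answer: a⁴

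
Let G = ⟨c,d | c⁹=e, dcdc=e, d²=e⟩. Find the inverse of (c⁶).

The order of (c⁶) is 3 (smallest k with (c⁶)ᵏ = e), so (c⁶)⁻¹ = (c⁶)² = c³.
Check: (c⁶) · (c³) → (c⁶) · c³ = e, giving e as required.

Answer: c³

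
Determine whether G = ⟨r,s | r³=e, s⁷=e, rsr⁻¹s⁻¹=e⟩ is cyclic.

|G| = 21. The element rs has order 21 (its powers give 21 distinct elements), so ⟨rs⟩ = G and G is cyclic.

Answer: Yes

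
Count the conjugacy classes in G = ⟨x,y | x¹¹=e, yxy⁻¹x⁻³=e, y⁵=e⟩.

The conjugacy classes (representative and size) are:
  [e] (size 1), [x³] (size 5), [x⁶] (size 5), [x⁷y] (size 11), [x⁹y²] (size 11), [x⁷y³] (size 11), [x⁷y⁴] (size 11).
Class equation: 1 + 5 + 5 + 11 + 11 + 11 + 11 = 55 = |G|. So G has 7 conjugacy classes.

Answer: 7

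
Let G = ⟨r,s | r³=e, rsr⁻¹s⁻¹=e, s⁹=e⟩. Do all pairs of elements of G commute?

Each pair of generators commutes: r·s = rs = s·r. Since the generators pairwise commute, every element of G commutes with every other, so G is abelian.

Answer: Yes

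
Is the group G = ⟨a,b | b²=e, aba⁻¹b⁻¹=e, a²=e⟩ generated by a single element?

|G| = 4, but the maximum element order in G is 2 < 4. No single element generates all of G, so G is not cyclic.

Answer: No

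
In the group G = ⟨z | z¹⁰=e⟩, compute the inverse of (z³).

The order of (z³) is 10 (smallest k with (z³)ᵏ = e), so (z³)⁻¹ = (z³)⁹ = z⁷.
Check: (z³) · (z⁷) → (z³) · z⁷ = e, giving e as required.

Answer: z⁷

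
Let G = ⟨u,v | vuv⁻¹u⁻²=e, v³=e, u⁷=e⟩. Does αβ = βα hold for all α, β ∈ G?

u·v = uv but v·u = u²v, so u·v ≠ v·u and G is not abelian.

Answer: No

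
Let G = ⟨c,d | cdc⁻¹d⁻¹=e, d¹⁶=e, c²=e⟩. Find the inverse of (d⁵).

The order of (d⁵) is 16 (smallest k with (d⁵)ᵏ = e), so (d⁵)⁻¹ = (d⁵)¹⁵ = d¹¹.
Check: (d⁵) · (d¹¹) → (d⁵) · d¹¹ = e, giving e as required.

Answer: d¹¹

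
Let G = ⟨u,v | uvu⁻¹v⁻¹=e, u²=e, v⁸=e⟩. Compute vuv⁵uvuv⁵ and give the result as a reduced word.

Multiply left to right, reducing at each step:
  v · u = uv
  (uv) · v⁵ = uv⁶
  (uv⁶) · u = v⁶
  (v⁶) · v = v⁷
  (v⁷) · u = uv⁷
  (uv⁷) · v⁵ = uv⁴

Answer: uv⁴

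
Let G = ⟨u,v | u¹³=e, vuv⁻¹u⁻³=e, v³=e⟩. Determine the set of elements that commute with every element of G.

An element z ∈ Z(G) iff z commutes with every generator.
For example e is central: e·u = u = u·e; e·v = v = v·e.
Whereas u ∉ Z(G) since u·v = uv ≠ u³v = v·u.
Checking each of the 39 elements this way gives Z(G) = {e}, of order 1.

Answer: {e}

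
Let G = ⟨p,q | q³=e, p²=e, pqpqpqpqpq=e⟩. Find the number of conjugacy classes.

The conjugacy classes (representative and size) are:
  [e] (size 1), [pqpq²pqpq²p] (size 15), [qpqpq²p] (size 20), [pq²pq²p] (size 12), [q²pqpq²] (size 12).
Class equation: 1 + 15 + 20 + 12 + 12 = 60 = |G|. So G has 5 conjugacy classes.

Answer: 5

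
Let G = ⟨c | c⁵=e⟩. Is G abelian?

G has a single generator, so G is cyclic and hence abelian.

Answer: Yes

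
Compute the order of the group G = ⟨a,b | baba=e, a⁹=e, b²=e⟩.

Enumerate words in the generators, reducing via the relations: the distinct elements are
  {a, b, e, ab, a², a³, a⁴, a⁵, a⁶, a⁷, a⁸, a²b, a³b, a⁴b, a⁵b, a⁶b, a⁷b, a⁸b}.
No further products give new elements, so |G| = 18.

Answer: 18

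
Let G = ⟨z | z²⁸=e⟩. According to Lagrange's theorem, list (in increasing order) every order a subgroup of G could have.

|G| = 28 = 2² · 7. By Lagrange's theorem the order of any subgroup divides 28; the divisors of 28 are 1, 2, 4, 7, 14, 28.

Answer: 1, 2, 4, 7, 14, 28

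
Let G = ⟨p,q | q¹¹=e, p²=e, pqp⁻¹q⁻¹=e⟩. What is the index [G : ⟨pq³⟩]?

First find ord(pq³) by computing successive powers:
  (pq³)¹ = pq³, (pq³)² = q⁶, (pq³)³ = pq⁹, (pq³)⁴ = q, (pq³)⁵ = pq⁴, (pq³)⁶ = q⁷, (pq³)⁷ = pq¹⁰, (pq³)⁸ = q², (pq³)⁹ = pq⁵, (pq³)¹⁰ = q⁸, (pq³)¹¹ = p, (pq³)¹² = q³, (pq³)¹³ = pq⁶, (pq³)¹⁴ = q⁹, (pq³)¹⁵ = pq, (pq³)¹⁶ = q⁴, (pq³)¹⁷ = pq⁷, (pq³)¹⁸ = q¹⁰, (pq³)¹⁹ = pq², (pq³)²⁰ = q⁵, (pq³)²¹ = pq⁸, (pq³)²² = e.
So |⟨pq³⟩| = ord(pq³) = 22. With |G| = 22, by Lagrange [G : ⟨pq³⟩] = 22/22 = 1.

Answer: 1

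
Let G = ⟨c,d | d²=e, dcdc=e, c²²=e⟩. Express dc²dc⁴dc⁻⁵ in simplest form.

Multiply left to right, reducing at each step:
  d · c² = c²⁰d
  (c²⁰d) · d = c²⁰
  (c²⁰) · c⁴ = c²
  (c²) · d = c²d
  (c²d) · c⁻⁵ = c⁷d

Answer: c⁷d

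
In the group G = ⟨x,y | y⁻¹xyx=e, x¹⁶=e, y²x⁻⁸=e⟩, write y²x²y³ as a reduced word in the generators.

Multiply left to right, reducing at each step:
  (x⁸) · x² = x¹⁰
  (x¹⁰) · y³ = x²y

Answer: x²y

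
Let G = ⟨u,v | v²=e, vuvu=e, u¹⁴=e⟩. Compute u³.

Compute successive powers of u, reducing at each step:
  u²: u · u = u²
  u³: (u²) · u = u³

Answer: u³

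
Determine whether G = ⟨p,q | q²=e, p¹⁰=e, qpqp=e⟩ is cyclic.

Every cyclic group is abelian. But p·q = pq while q·p = p⁹q, so p·q ≠ q·p and G is not abelian. Hence G is not cyclic.

Answer: No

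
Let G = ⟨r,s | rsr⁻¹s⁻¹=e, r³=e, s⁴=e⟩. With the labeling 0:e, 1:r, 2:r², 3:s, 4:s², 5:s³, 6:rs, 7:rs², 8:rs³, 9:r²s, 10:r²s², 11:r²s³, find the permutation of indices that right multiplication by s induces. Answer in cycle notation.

(0 3 4 5)(1 6 7 8)(2 9 10 11)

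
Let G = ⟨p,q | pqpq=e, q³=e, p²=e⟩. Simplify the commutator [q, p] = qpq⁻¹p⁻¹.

[q, p] = q·p·q⁻¹·p⁻¹.
  q · p = pq²
  (pq²) · (q²) = pq
  (pq) · p = q²

Answer: q²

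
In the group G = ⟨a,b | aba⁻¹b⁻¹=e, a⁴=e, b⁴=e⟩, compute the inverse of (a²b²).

The order of (a²b²) is 2 (smallest k with (a²b²)ᵏ = e), so (a²b²)⁻¹ = (a²b²)¹ = a²b².
Check: (a²b²) · (a²b²) → (a²b²) · a² = b²;   (b²) · b² = e, giving e as required.

Answer: a²b²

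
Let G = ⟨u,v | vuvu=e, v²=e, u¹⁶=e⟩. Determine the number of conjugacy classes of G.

The conjugacy classes (representative and size) are:
  [e] (size 1), [u¹⁵] (size 2), [u²] (size 2), [u³] (size 2), [u¹²] (size 2), [u⁵] (size 2), [u⁶] (size 2), [u⁷] (size 2), [u⁸] (size 1), [u²v] (size 8), [u¹⁵v] (size 8).
Class equation: 1 + 2 + 2 + 2 + 2 + 2 + 2 + 2 + 1 + 8 + 8 = 32 = |G|. So G has 11 conjugacy classes.

Answer: 11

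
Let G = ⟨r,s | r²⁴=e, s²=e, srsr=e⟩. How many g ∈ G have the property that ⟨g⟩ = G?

⟨g⟩ = G would require ord(g) = |G| = 48, but the maximum element order in G is 24 < 48. So G is not cyclic and no single element generates it: the count is 0.

Answer: 0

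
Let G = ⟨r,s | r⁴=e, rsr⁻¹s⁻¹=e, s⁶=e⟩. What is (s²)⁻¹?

The order of (s²) is 3 (smallest k with (s²)ᵏ = e), so (s²)⁻¹ = (s²)² = s⁴.
Check: (s²) · (s⁴) → (s²) · s⁴ = e, giving e as required.

Answer: s⁴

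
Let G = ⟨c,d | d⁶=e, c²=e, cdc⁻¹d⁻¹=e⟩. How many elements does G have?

Enumerate words in the generators, reducing via the relations: the distinct elements are
  {c, d, e, cd, d², d³, d⁴, d⁵, cd², cd³, cd⁴, cd⁵}.
No further products give new elements, so |G| = 12.

Answer: 12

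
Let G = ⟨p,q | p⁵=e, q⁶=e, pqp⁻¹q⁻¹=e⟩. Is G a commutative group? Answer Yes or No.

Each pair of generators commutes: p·q = pq = q·p. Since the generators pairwise commute, every element of G commutes with every other, so G is abelian.

Answer: Yes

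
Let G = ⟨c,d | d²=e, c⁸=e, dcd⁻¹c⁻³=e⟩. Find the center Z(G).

An element z ∈ Z(G) iff z commutes with every generator.
For example c⁴ is central: (c⁴)·c = c⁵ = c·(c⁴); (c⁴)·d = c⁴d = d·(c⁴).
Whereas c ∉ Z(G) since c·d = cd ≠ c³d = d·c.
Checking each of the 16 elements this way gives Z(G) = {e, c⁴}, of order 2.

Answer: {e, c⁴}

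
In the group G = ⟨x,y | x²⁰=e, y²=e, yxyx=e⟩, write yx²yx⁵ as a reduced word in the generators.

Multiply left to right, reducing at each step:
  y · x² = x¹⁸y
  (x¹⁸y) · y = x¹⁸
  (x¹⁸) · x⁵ = x³

Answer: x³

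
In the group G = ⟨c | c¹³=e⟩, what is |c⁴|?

Compute successive powers until reaching e:
  (c⁴)¹ = c⁴, (c⁴)² = c⁸, (c⁴)³ = c¹², (c⁴)⁴ = c³, (c⁴)⁵ = c⁷, (c⁴)⁶ = c¹¹, (c⁴)⁷ = c², (c⁴)⁸ = c⁶, (c⁴)⁹ = c¹⁰, (c⁴)¹⁰ = c, (c⁴)¹¹ = c⁵, (c⁴)¹² = c⁹, (c⁴)¹³ = e.
The smallest positive k with (c⁴)ᵏ = e is 13.

Answer: 13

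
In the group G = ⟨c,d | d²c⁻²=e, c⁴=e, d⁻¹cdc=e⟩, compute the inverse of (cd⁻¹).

The order of (cd⁻¹) is 4 (smallest k with (cd⁻¹)ᵏ = e), so (cd⁻¹)⁻¹ = (cd⁻¹)³ = cd.
Check: (cd⁻¹) · (cd) → (cd⁻¹) · c = d⁻¹;   (d⁻¹) · d = e, giving e as required.

Answer: cd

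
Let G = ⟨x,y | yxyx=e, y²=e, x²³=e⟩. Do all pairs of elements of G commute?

x·y = xy but y·x = x²²y, so x·y ≠ y·x and G is not abelian.

Answer: No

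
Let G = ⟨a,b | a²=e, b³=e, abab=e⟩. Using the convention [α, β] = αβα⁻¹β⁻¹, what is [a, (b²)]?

[a, (b²)] = a·(b²)·a⁻¹·(b²)⁻¹.
  a · (b²) = ab²
  (ab²) · a = b
  b · b = b²

Answer: b²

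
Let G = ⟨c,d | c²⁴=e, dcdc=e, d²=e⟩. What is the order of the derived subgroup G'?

G' = [G, G] is generated by all commutators. The generator-pair commutators are: [c, d] = c².
The subgroup they normally generate is {e, c², c⁴, c⁶, c⁸, c¹⁰, c¹², c¹⁴, c¹⁶, c¹⁸, c²⁰, c²²}, of order 12.
Check: |G/G'| = 48/12 = 4 is the order of the abelianisation.

Answer: 12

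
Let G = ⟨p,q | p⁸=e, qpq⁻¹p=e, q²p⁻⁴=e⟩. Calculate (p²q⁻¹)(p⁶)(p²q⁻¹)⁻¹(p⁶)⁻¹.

[(p²q⁻¹), (p⁶)] = (p²q⁻¹)·(p⁶)·(p²q⁻¹)⁻¹·(p⁶)⁻¹.
  (p²q⁻¹) · (p⁶) = q
  q · (p²q) = p²
  (p²) · (p²) = p⁴

Answer: p⁴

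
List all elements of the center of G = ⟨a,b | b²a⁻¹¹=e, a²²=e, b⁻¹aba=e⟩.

An element z ∈ Z(G) iff z commutes with every generator.
For example a¹¹ is central: (a¹¹)·a = a¹² = a·(a¹¹); (a¹¹)·b = b⁻¹ = b·(a¹¹).
Whereas a ∉ Z(G) since a·b = ab ≠ a¹⁰b⁻¹ = b·a.
Checking each of the 44 elements this way gives Z(G) = {e, a¹¹}, of order 2.

Answer: {e, a¹¹}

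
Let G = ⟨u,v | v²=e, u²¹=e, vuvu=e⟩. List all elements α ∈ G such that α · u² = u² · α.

⟨u²⟩ ⊆ C_G(u²) since powers of u² commute with u²; so |C_G(u²)| ≥ |⟨u²⟩| = 21.
By orbit–stabilizer, |C_G(u²)| = |G| / |conj. class of u²| = 42 / 2 = 21.
The 21 elements commuting with u² are {e, u, u², u³, u⁴, u⁵, u⁶, u⁷, u⁸, u⁹, u¹⁰, u¹¹, u¹², u¹³, u¹⁴, u¹⁵, u¹⁶, u¹⁷, u¹⁸, u¹⁹, u²⁰}.

Answer: {e, u, u², u³, u⁴, u⁵, u⁶, u⁷, u⁸, u⁹, u¹⁰, u¹¹, u¹², u¹³, u¹⁴, u¹⁵, u¹⁶, u¹⁷, u¹⁸, u¹⁹, u²⁰}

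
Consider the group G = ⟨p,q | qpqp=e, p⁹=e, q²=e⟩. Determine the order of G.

Enumerate words in the generators, reducing via the relations: the distinct elements are
  {e, p, q, pq, p², p³, p⁴, p⁵, p⁶, p⁷, p⁸, p²q, p³q, p⁴q, p⁵q, p⁶q, p⁷q, p⁸q}.
No further products give new elements, so |G| = 18.

Answer: 18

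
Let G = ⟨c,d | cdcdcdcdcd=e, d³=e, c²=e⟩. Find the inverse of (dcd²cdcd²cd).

The order of (dcd²cdcd²cd) is 2 (smallest k with (dcd²cdcd²cd)ᵏ = e), so (dcd²cdcd²cd)⁻¹ = (dcd²cdcd²cd)¹ = dcd²cdcd²cd.
Check: (dcd²cdcd²cd) · (dcd²cdcd²cd) → (dcd²cdcd²cd) · d = d²cdcd²cdc;   (d²cdcd²cdc) · c = d²cdcd²cd;   (d²cdcd²cd) · d² = d²cdcd²c;   (d²cdcd²c) · c = d²cdcd²;   (d²cdcd²) · d = d²cdc;   (d²cdc) · c = d²cd;   (d²cd) · d² = d²c;   (d²c) · c = d²;   (d²) · d = e, giving e as required.

Answer: dcd²cdcd²cd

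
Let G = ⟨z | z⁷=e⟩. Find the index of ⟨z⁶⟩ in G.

First find ord(z⁶) by computing successive powers:
  (z⁶)¹ = z⁶, (z⁶)² = z⁵, (z⁶)³ = z⁴, (z⁶)⁴ = z³, (z⁶)⁵ = z², (z⁶)⁶ = z, (z⁶)⁷ = e.
So |⟨z⁶⟩| = ord(z⁶) = 7. With |G| = 7, by Lagrange [G : ⟨z⁶⟩] = 7/7 = 1.

Answer: 1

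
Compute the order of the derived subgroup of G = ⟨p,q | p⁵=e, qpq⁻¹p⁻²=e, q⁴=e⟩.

G' = [G, G] is generated by all commutators. The generator-pair commutators are: [p, q] = p⁴.
The subgroup they normally generate is {e, p, p², p³, p⁴}, of order 5.
Check: |G/G'| = 20/5 = 4 is the order of the abelianisation.

Answer: 5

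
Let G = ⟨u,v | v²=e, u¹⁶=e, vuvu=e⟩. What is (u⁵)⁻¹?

The order of (u⁵) is 16 (smallest k with (u⁵)ᵏ = e), so (u⁵)⁻¹ = (u⁵)¹⁵ = u¹¹.
Check: (u⁵) · (u¹¹) → (u⁵) · u¹¹ = e, giving e as required.

Answer: u¹¹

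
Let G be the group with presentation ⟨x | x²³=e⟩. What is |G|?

G is generated by a single element, so G is cyclic. The relator gives x²³ = e and no smaller power is forced to be e, so the 23 powers {e, x, x², x³, x⁴, x⁵, x⁶, x⁷, x⁸, x⁹, x²², x²¹, x²⁰, x¹², x¹³, x¹¹, x¹⁰, x¹⁴, x¹⁵, x¹⁶, x¹⁷, x¹⁸, x¹⁹} are distinct. Hence |G| = 23.

Answer: 23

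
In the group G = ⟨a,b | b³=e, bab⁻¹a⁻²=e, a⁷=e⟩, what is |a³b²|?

Compute successive powers until reaching e:
  (a³b²)¹ = a³b², (a³b²)² = ab, (a³b²)³ = e.
The smallest positive k with (a³b²)ᵏ = e is 3.

Answer: 3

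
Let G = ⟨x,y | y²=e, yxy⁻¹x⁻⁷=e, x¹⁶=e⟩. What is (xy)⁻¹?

The order of (xy) is 4 (smallest k with (xy)ᵏ = e), so (xy)⁻¹ = (xy)³ = x⁹y.
Check: (xy) · (x⁹y) → (xy) · x⁹ = y;   y · y = e, giving e as required.

Answer: x⁹y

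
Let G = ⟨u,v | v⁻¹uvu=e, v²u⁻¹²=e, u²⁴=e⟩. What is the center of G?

An element z ∈ Z(G) iff z commutes with every generator.
For example u¹² is central: (u¹²)·u = u¹³ = u·(u¹²); (u¹²)·v = v⁻¹ = v·(u¹²).
Whereas u ∉ Z(G) since u·v = uv ≠ u¹¹v⁻¹ = v·u.
Checking each of the 48 elements this way gives Z(G) = {e, u¹²}, of order 2.

Answer: {e, u¹²}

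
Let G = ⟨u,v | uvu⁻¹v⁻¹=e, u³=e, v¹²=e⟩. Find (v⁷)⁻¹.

The order of (v⁷) is 12 (smallest k with (v⁷)ᵏ = e), so (v⁷)⁻¹ = (v⁷)¹¹ = v⁵.
Check: (v⁷) · (v⁵) → (v⁷) · v⁵ = e, giving e as required.

Answer: v⁵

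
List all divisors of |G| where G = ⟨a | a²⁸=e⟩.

|G| = 28 = 2² · 7. By Lagrange's theorem the order of any subgroup divides 28; the divisors of 28 are 1, 2, 4, 7, 14, 28.

Answer: 1, 2, 4, 7, 14, 28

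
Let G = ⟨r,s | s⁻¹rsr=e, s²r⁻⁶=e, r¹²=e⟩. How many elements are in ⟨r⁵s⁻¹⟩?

|⟨r⁵s⁻¹⟩| equals the order of r⁵s⁻¹. Compute successive powers until reaching e:
  (r⁵s⁻¹)¹ = r⁵s⁻¹, (r⁵s⁻¹)² = r⁶, (r⁵s⁻¹)³ = r⁵s, (r⁵s⁻¹)⁴ = e.
The smallest positive k with (r⁵s⁻¹)ᵏ = e is 4, so |⟨r⁵s⁻¹⟩| = 4.

Answer: 4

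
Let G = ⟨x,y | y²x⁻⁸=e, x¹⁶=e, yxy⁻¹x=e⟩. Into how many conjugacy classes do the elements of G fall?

The conjugacy classes (representative and size) are:
  [e] (size 1), [x] (size 2), [x¹⁴] (size 2), [x¹³] (size 2), [x¹²] (size 2), [x⁵] (size 2), [x¹⁰] (size 2), [x⁷] (size 2), [x⁸] (size 1), [y⁻¹] (size 8), [x⁷y⁻¹] (size 8).
Class equation: 1 + 2 + 2 + 2 + 2 + 2 + 2 + 2 + 1 + 8 + 8 = 32 = |G|. So G has 11 conjugacy classes.

Answer: 11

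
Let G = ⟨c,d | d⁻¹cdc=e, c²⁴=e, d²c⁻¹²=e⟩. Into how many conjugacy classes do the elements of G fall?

The conjugacy classes (representative and size) are:
  [e] (size 1), [c] (size 2), [c²] (size 2), [c³] (size 2), [c⁴] (size 2), [c⁵] (size 2), [c¹⁸] (size 2), [c⁷] (size 2), [c¹⁶] (size 2), [c¹⁵] (size 2), [c¹⁴] (size 2), [c¹³] (size 2), [c¹²] (size 1), [c⁶d] (size 12), [c⁵d⁻¹] (size 12).
Class equation: 1 + 2 + 2 + 2 + 2 + 2 + 2 + 2 + 2 + 2 + 2 + 2 + 1 + 12 + 12 = 48 = |G|. So G has 15 conjugacy classes.

Answer: 15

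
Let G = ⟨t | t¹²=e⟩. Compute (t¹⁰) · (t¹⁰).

Compute (t¹⁰) · (t¹⁰) by multiplying left to right and reducing via the relations at each step:
  (t¹⁰) · t¹⁰ = t⁸

Answer: t⁸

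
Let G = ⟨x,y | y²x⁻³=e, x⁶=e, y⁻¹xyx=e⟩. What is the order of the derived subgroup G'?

G' = [G, G] is generated by all commutators. The generator-pair commutators are: [x, y] = x².
The subgroup they normally generate is {e, x², x⁴}, of order 3.
Check: |G/G'| = 12/3 = 4 is the order of the abelianisation.

Answer: 3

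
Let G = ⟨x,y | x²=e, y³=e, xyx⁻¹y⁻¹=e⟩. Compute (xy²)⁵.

Compute successive powers of (xy²), reducing at each step:
  (xy²)²: (xy²) · x = y²;   (y²) · y² = y
  (xy²)³: y · x = xy;   (xy) · y² = x
  (xy²)⁴: x · x = e;   e · y² = y²
  (xy²)⁵: (y²) · x = xy²;   (xy²) · y² = xy

Answer: xy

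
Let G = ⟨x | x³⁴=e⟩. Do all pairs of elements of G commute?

G has a single generator, so G is cyclic and hence abelian.

Answer: Yes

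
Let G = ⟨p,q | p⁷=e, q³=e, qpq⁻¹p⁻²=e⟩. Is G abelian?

p·q = pq but q·p = p²q, so p·q ≠ q·p and G is not abelian.

Answer: No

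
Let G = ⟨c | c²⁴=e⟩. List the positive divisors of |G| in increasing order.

|G| = 24 = 2³ · 3. By Lagrange's theorem the order of any subgroup divides 24; the divisors of 24 are 1, 2, 3, 4, 6, 8, 12, 24.

Answer: 1, 2, 3, 4, 6, 8, 12, 24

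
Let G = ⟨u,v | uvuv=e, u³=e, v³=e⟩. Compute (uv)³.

Compute successive powers of (uv), reducing at each step:
  (uv)²: (uv) · u = v²;   (v²) · v = e
  (uv)³: e · u = u;   u · v = uv

Answer: uv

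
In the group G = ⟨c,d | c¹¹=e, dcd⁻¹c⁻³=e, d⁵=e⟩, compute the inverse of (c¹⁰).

The order of (c¹⁰) is 11 (smallest k with (c¹⁰)ᵏ = e), so (c¹⁰)⁻¹ = (c¹⁰)¹⁰ = c.
Check: (c¹⁰) · c → (c¹⁰) · c = e, giving e as required.

Answer: c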